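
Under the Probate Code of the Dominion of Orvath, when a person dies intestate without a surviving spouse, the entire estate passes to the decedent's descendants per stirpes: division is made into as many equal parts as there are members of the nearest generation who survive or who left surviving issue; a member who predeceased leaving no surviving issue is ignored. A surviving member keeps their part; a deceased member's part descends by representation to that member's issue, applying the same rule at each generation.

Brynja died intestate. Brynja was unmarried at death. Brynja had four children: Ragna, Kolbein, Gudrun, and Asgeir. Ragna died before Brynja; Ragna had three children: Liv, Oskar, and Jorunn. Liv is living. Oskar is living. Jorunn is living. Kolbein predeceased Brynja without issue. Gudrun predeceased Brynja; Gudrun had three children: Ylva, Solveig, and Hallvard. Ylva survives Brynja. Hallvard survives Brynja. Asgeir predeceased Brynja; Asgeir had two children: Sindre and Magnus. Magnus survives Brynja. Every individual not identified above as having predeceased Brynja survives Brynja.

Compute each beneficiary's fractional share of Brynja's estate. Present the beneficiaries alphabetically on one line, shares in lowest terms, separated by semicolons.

Hallvard 1/9; Jorunn 1/9; Liv 1/9; Magnus 1/6; Oskar 1/9; Sindre 1/6; Solveig 1/9; Ylva 1/9

There is no surviving spouse, so the entire estate passes to Brynja's descendants per stirpes.
Kolbein left no surviving issue, so that branch lapses and is disregarded.
The estate is divided into 3 equal shares of 1/3 among Ragna, Gudrun, Asgeir.
Ragna predeceased; the 1/3 allotted to Ragna's branch passes to Ragna's issue by representation.
The 1/3 is divided into 3 equal shares of 1/9 among Liv, Oskar, Jorunn.
Liv is living and takes 1/9.
Oskar is living and takes 1/9.
Jorunn is living and takes 1/9.
Gudrun predeceased; the 1/3 allotted to Gudrun's branch passes to Gudrun's issue by representation.
The 1/3 is divided into 3 equal shares of 1/9 among Ylva, Solveig, Hallvard.
Ylva is living and takes 1/9.
Solveig is living and takes 1/9.
Hallvard is living and takes 1/9.
Asgeir predeceased; the 1/3 allotted to Asgeir's branch passes to Asgeir's issue by representation.
The 1/3 is divided into 2 equal shares of 1/6 among Sindre, Magnus.
Sindre is living and takes 1/6.
Magnus is living and takes 1/6.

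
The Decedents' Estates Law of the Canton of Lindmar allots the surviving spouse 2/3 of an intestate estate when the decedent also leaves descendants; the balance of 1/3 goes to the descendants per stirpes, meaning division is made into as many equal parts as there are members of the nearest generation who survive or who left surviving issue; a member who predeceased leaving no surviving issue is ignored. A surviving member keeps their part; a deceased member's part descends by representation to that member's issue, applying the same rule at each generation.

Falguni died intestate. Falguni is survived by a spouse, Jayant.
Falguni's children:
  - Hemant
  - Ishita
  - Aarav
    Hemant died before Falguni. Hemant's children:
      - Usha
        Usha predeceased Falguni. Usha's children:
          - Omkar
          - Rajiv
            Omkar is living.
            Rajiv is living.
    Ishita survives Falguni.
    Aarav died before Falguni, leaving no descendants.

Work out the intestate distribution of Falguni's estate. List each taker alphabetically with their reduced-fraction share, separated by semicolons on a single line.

Ishita 1/6; Jayant 2/3; Omkar 1/12; Rajiv 1/12

Jayant, as surviving spouse, takes 2/3.
The remaining 1/3 passes to Falguni's descendants per stirpes.
Aarav left no surviving issue, so that branch lapses and is disregarded.
The 1/3 is divided into 2 equal shares of 1/6 among Hemant, Ishita.
Hemant predeceased; the 1/6 allotted to Hemant's branch passes to Hemant's issue by representation.
Usha's line is the sole branch at this level, so the full 1/6 passes to Usha's issue by representation.
The 1/6 is divided into 2 equal shares of 1/12 among Omkar, Rajiv.
Omkar is living and takes 1/12.
Rajiv is living and takes 1/12.
Ishita is living and takes 1/6.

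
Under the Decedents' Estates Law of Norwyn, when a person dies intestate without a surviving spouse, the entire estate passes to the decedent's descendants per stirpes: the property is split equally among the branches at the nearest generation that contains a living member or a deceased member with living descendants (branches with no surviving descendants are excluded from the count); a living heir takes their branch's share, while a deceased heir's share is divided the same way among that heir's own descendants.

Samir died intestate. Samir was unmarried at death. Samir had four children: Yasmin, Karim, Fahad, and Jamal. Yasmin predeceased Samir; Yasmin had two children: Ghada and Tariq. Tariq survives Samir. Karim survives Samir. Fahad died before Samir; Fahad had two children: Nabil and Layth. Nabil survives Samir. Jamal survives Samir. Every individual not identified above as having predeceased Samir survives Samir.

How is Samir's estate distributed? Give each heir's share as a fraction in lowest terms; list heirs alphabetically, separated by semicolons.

There is no surviving spouse, so the entire estate passes to Samir's descendants per stirpes.
The estate is divided into 4 equal shares of 1/4 among Yasmin, Karim, Fahad, Jamal.
Yasmin predeceased; the 1/4 allotted to Yasmin's branch passes to Yasmin's issue by representation.
The 1/4 is divided into 2 equal shares of 1/8 among Ghada, Tariq.
Ghada is living and takes 1/8.
Tariq is living and takes 1/8.
Karim is living and takes 1/4.
Fahad predeceased; the 1/4 allotted to Fahad's branch passes to Fahad's issue by representation.
The 1/4 is divided into 2 equal shares of 1/8 among Nabil, Layth.
Nabil is living and takes 1/8.
Layth is living and takes 1/8.
Jamal is living and takes 1/4.

Ghada 1/8; Jamal 1/4; Karim 1/4; Layth 1/8; Nabil 1/8; Tariq 1/8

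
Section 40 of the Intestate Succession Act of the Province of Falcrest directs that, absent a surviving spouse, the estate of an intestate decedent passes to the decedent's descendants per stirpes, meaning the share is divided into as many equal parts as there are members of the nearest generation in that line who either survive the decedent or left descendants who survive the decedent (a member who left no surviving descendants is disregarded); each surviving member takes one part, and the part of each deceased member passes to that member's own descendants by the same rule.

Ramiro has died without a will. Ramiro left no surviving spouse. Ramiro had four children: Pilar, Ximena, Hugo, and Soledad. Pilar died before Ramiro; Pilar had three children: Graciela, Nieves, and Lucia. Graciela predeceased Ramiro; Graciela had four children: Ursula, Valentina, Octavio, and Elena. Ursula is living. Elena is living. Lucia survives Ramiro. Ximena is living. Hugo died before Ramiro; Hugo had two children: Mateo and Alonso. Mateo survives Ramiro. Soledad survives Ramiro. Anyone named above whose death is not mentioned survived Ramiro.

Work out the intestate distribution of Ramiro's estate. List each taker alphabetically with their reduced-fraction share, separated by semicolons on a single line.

There is no surviving spouse, so the entire estate passes to Ramiro's descendants per stirpes.
The estate is divided into 4 equal shares of 1/4 among Pilar, Ximena, Hugo, Soledad.
Pilar predeceased; the 1/4 allotted to Pilar's branch passes to Pilar's issue by representation.
The 1/4 is divided into 3 equal shares of 1/12 among Graciela, Nieves, Lucia.
Graciela predeceased; the 1/12 allotted to Graciela's branch passes to Graciela's issue by representation.
The 1/12 is divided into 4 equal shares of 1/48 among Ursula, Valentina, Octavio, Elena.
Ursula is living and takes 1/48.
Valentina is living and takes 1/48.
Octavio is living and takes 1/48.
Elena is living and takes 1/48.
Nieves is living and takes 1/12.
Lucia is living and takes 1/12.
Ximena is living and takes 1/4.
Hugo predeceased; the 1/4 allotted to Hugo's branch passes to Hugo's issue by representation.
The 1/4 is divided into 2 equal shares of 1/8 among Mateo, Alonso.
Mateo is living and takes 1/8.
Alonso is living and takes 1/8.
Soledad is living and takes 1/4.

Alonso 1/8; Elena 1/48; Lucia 1/12; Mateo 1/8; Nieves 1/12; Octavio 1/48; Soledad 1/4; Ursula 1/48; Valentina 1/48; Ximena 1/4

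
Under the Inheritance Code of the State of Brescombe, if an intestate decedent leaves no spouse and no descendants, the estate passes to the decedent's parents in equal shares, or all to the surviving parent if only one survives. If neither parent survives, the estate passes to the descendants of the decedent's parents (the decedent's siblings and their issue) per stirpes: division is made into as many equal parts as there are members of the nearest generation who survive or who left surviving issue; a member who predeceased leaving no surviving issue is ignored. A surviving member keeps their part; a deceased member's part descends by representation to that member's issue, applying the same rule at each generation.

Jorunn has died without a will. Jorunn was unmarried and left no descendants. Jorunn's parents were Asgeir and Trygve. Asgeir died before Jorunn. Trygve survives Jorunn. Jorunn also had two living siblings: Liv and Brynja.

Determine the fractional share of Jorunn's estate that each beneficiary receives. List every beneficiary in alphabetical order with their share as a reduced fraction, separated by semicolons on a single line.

Only one parent, Trygve, survives, so Trygve takes the entire estate. The siblings take nothing because a surviving parent has priority.

Trygve 1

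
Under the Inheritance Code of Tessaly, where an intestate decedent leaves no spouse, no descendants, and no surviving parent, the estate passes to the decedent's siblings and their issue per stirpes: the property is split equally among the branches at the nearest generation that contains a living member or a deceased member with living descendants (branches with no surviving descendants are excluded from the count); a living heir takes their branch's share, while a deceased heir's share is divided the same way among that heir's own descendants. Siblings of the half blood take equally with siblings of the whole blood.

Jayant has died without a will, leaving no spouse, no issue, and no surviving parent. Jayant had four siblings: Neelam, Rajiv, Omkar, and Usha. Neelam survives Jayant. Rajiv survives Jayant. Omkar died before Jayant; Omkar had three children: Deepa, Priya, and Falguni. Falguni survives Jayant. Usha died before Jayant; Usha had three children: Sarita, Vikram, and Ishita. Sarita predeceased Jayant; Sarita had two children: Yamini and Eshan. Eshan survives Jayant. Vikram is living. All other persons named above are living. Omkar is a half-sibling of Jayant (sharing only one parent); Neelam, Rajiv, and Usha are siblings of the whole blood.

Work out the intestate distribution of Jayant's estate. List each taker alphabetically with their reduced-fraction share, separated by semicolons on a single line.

Deepa 1/12; Eshan 1/24; Falguni 1/12; Ishita 1/12; Neelam 1/4; Priya 1/12; Rajiv 1/4; Vikram 1/12; Yamini 1/24

No spouse, descendants, or parent survives, so the estate passes to Jayant's siblings per stirpes.
Half-blood and whole-blood siblings take equally under the stated rule.
The estate is divided into 4 equal shares of 1/4 among Neelam, Rajiv, Omkar, Usha.
Neelam is living and takes 1/4.
Rajiv is living and takes 1/4.
Omkar predeceased; the 1/4 allotted to Omkar's branch passes to Omkar's issue by representation.
The 1/4 is divided into 3 equal shares of 1/12 among Deepa, Priya, Falguni.
Deepa is living and takes 1/12.
Priya is living and takes 1/12.
Falguni is living and takes 1/12.
Usha predeceased; the 1/4 allotted to Usha's branch passes to Usha's issue by representation.
The 1/4 is divided into 3 equal shares of 1/12 among Sarita, Vikram, Ishita.
Sarita predeceased; the 1/12 allotted to Sarita's branch passes to Sarita's issue by representation.
The 1/12 is divided into 2 equal shares of 1/24 among Yamini, Eshan.
Yamini is living and takes 1/24.
Eshan is living and takes 1/24.
Vikram is living and takes 1/12.
Ishita is living and takes 1/12.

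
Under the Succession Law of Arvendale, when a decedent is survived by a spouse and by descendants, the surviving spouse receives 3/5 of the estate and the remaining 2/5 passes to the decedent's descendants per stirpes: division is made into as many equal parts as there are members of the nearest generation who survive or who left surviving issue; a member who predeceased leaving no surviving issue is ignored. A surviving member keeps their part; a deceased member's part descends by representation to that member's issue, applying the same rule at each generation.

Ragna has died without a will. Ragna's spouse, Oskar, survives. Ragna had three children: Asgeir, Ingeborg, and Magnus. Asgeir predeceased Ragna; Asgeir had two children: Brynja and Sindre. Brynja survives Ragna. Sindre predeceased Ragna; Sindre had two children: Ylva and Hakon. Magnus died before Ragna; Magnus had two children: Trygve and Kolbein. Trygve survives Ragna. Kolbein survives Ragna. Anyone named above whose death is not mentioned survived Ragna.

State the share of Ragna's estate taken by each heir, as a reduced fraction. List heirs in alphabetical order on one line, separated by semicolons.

Brynja 1/15; Hakon 1/30; Ingeborg 2/15; Kolbein 1/15; Oskar 3/5; Trygve 1/15; Ylva 1/30

Oskar, as surviving spouse, takes 3/5.
The remaining 2/5 passes to Ragna's descendants per stirpes.
The 2/5 is divided into 3 equal shares of 2/15 among Asgeir, Ingeborg, Magnus.
Asgeir predeceased; the 2/15 allotted to Asgeir's branch passes to Asgeir's issue by representation.
The 2/15 is divided into 2 equal shares of 1/15 among Brynja, Sindre.
Brynja is living and takes 1/15.
Sindre predeceased; the 1/15 allotted to Sindre's branch passes to Sindre's issue by representation.
The 1/15 is divided into 2 equal shares of 1/30 among Ylva, Hakon.
Ylva is living and takes 1/30.
Hakon is living and takes 1/30.
Ingeborg is living and takes 2/15.
Magnus predeceased; the 2/15 allotted to Magnus's branch passes to Magnus's issue by representation.
The 2/15 is divided into 2 equal shares of 1/15 among Trygve, Kolbein.
Trygve is living and takes 1/15.
Kolbein is living and takes 1/15.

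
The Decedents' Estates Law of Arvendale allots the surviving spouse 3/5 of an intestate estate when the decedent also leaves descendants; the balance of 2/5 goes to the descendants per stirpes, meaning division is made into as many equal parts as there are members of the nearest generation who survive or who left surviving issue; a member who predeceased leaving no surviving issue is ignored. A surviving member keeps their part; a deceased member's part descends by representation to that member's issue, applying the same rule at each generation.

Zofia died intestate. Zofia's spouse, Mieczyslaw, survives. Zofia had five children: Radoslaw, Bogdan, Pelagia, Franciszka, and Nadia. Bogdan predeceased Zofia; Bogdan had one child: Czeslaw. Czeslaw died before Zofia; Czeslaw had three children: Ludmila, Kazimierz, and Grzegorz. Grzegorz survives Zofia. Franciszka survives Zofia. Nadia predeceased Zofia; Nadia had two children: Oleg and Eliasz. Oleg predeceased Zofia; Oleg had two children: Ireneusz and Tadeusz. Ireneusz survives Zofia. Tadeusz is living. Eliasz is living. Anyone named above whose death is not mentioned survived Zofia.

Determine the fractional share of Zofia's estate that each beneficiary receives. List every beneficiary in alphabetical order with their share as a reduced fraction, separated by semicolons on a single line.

Eliasz 1/25; Franciszka 2/25; Grzegorz 2/75; Ireneusz 1/50; Kazimierz 2/75; Ludmila 2/75; Mieczyslaw 3/5; Pelagia 2/25; Radoslaw 2/25; Tadeusz 1/50

Mieczyslaw, as surviving spouse, takes 3/5.
The remaining 2/5 passes to Zofia's descendants per stirpes.
The 2/5 is divided into 5 equal shares of 2/25 among Radoslaw, Bogdan, Pelagia, Franciszka, Nadia.
Radoslaw is living and takes 2/25.
Bogdan predeceased; the 2/25 allotted to Bogdan's branch passes to Bogdan's issue by representation.
Czeslaw's line is the sole branch at this level, so the full 2/25 passes to Czeslaw's issue by representation.
The 2/25 is divided into 3 equal shares of 2/75 among Ludmila, Kazimierz, Grzegorz.
Ludmila is living and takes 2/75.
Kazimierz is living and takes 2/75.
Grzegorz is living and takes 2/75.
Pelagia is living and takes 2/25.
Franciszka is living and takes 2/25.
Nadia predeceased; the 2/25 allotted to Nadia's branch passes to Nadia's issue by representation.
The 2/25 is divided into 2 equal shares of 1/25 among Oleg, Eliasz.
Oleg predeceased; the 1/25 allotted to Oleg's branch passes to Oleg's issue by representation.
The 1/25 is divided into 2 equal shares of 1/50 among Ireneusz, Tadeusz.
Ireneusz is living and takes 1/50.
Tadeusz is living and takes 1/50.
Eliasz is living and takes 1/25.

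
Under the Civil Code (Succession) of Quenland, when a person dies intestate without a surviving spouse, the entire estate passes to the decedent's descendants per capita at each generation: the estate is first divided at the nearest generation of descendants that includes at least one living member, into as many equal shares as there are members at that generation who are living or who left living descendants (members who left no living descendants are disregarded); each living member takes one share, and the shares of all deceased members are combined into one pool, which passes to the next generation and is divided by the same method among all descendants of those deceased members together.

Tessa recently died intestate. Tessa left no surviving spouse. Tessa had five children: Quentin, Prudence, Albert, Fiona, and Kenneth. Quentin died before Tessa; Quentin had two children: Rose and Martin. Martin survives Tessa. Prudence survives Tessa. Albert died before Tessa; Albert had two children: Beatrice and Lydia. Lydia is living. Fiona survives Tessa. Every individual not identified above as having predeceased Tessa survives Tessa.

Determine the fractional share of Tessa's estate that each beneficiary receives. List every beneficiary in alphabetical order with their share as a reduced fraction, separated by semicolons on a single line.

There is no surviving spouse, so the entire estate passes to Tessa's descendants per capita at each generation.
At generation 1 (Quentin, Prudence, Albert, Fiona, Kenneth) there are 5 shares of (1)/5 = 1/5 each.
Living: Prudence, Fiona, and Kenneth — each takes 1/5.
Deceased: Quentin and Albert. Their combined 2/5 is pooled and carried to generation 2.
At generation 2 (Rose, Martin, Beatrice, Lydia) there are 4 shares of (2/5)/4 = 1/10 each.
Living: Rose, Martin, Beatrice, and Lydia — each takes 1/10.

Beatrice 1/10; Fiona 1/5; Kenneth 1/5; Lydia 1/10; Martin 1/10; Prudence 1/5; Rose 1/10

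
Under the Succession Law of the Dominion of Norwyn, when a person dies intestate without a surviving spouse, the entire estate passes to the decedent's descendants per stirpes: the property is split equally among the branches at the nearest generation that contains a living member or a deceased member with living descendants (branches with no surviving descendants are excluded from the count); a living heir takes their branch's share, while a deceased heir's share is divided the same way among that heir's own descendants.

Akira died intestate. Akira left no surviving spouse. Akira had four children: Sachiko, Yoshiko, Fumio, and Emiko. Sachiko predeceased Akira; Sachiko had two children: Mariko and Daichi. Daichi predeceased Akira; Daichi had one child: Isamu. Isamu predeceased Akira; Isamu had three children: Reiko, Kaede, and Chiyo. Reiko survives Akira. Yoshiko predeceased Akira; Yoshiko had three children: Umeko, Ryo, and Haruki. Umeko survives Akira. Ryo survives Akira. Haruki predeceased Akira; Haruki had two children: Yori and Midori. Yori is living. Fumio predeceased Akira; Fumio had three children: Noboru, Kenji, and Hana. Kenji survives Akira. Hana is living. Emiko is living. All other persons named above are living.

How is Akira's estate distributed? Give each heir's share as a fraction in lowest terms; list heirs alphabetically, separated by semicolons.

There is no surviving spouse, so the entire estate passes to Akira's descendants per stirpes.
The estate is divided into 4 equal shares of 1/4 among Sachiko, Yoshiko, Fumio, Emiko.
Sachiko predeceased; the 1/4 allotted to Sachiko's branch passes to Sachiko's issue by representation.
The 1/4 is divided into 2 equal shares of 1/8 among Mariko, Daichi.
Mariko is living and takes 1/8.
Daichi predeceased; the 1/8 allotted to Daichi's branch passes to Daichi's issue by representation.
Isamu's line is the sole branch at this level, so the full 1/8 passes to Isamu's issue by representation.
The 1/8 is divided into 3 equal shares of 1/24 among Reiko, Kaede, Chiyo.
Reiko is living and takes 1/24.
Kaede is living and takes 1/24.
Chiyo is living and takes 1/24.
Yoshiko predeceased; the 1/4 allotted to Yoshiko's branch passes to Yoshiko's issue by representation.
The 1/4 is divided into 3 equal shares of 1/12 among Umeko, Ryo, Haruki.
Umeko is living and takes 1/12.
Ryo is living and takes 1/12.
Haruki predeceased; the 1/12 allotted to Haruki's branch passes to Haruki's issue by representation.
The 1/12 is divided into 2 equal shares of 1/24 among Yori, Midori.
Yori is living and takes 1/24.
Midori is living and takes 1/24.
Fumio predeceased; the 1/4 allotted to Fumio's branch passes to Fumio's issue by representation.
The 1/4 is divided into 3 equal shares of 1/12 among Noboru, Kenji, Hana.
Noboru is living and takes 1/12.
Kenji is living and takes 1/12.
Hana is living and takes 1/12.
Emiko is living and takes 1/4.

Chiyo 1/24; Emiko 1/4; Hana 1/12; Kaede 1/24; Kenji 1/12; Mariko 1/8; Midori 1/24; Noboru 1/12; Reiko 1/24; Ryo 1/12; Umeko 1/12; Yori 1/24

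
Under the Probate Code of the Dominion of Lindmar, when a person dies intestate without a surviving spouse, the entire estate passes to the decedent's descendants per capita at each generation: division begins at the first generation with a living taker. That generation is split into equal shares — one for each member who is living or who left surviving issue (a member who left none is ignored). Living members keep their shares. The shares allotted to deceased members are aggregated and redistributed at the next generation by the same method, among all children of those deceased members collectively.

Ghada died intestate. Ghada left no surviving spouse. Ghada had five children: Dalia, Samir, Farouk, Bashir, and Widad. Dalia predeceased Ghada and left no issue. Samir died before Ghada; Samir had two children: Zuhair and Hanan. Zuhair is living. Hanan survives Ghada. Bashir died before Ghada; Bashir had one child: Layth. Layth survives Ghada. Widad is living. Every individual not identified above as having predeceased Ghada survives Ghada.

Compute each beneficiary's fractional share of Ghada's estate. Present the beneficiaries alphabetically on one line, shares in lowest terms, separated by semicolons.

Farouk 1/4; Hanan 1/6; Layth 1/6; Widad 1/4; Zuhair 1/6

There is no surviving spouse, so the entire estate passes to Ghada's descendants per capita at each generation.
At generation 1 (Samir, Farouk, Bashir, Widad) there are 4 shares of (1)/4 = 1/4 each.
Living: Farouk and Widad — each takes 1/4.
Deceased: Samir and Bashir. Their combined 1/2 is pooled and carried to generation 2.
At generation 2 (Zuhair, Hanan, Layth) there are 3 shares of (1/2)/3 = 1/6 each.
Living: Zuhair, Hanan, and Layth — each takes 1/6.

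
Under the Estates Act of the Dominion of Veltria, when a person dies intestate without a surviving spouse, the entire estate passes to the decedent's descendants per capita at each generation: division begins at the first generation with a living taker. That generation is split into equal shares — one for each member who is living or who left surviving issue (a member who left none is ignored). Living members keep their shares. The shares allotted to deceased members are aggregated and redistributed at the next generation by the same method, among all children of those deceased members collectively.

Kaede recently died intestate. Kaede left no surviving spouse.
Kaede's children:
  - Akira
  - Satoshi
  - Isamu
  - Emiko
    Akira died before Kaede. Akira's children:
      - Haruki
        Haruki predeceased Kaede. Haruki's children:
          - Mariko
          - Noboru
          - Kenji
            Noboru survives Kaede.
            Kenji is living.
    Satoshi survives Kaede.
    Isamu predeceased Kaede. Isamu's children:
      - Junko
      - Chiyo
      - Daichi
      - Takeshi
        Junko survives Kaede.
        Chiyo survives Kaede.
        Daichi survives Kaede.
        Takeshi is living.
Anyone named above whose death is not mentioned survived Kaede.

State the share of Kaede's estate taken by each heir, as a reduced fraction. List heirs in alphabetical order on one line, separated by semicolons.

There is no surviving spouse, so the entire estate passes to Kaede's descendants per capita at each generation.
At generation 1 (Akira, Satoshi, Isamu, Emiko) there are 4 shares of (1)/4 = 1/4 each.
Living: Satoshi and Emiko — each takes 1/4.
Deceased: Akira and Isamu. Their combined 1/2 is pooled and carried to generation 2.
At generation 2 (Haruki, Junko, Chiyo, Daichi, Takeshi) there are 5 shares of (1/2)/5 = 1/10 each.
Living: Junko, Chiyo, Daichi, and Takeshi — each takes 1/10.
Deceased: Haruki. That 1/10 share is carried to generation 3.
At generation 3 (Mariko, Noboru, Kenji) there are 3 shares of (1/10)/3 = 1/30 each.
Living: Mariko, Noboru, and Kenji — each takes 1/30.

Chiyo 1/10; Daichi 1/10; Emiko 1/4; Junko 1/10; Kenji 1/30; Mariko 1/30; Noboru 1/30; Satoshi 1/4; Takeshi 1/10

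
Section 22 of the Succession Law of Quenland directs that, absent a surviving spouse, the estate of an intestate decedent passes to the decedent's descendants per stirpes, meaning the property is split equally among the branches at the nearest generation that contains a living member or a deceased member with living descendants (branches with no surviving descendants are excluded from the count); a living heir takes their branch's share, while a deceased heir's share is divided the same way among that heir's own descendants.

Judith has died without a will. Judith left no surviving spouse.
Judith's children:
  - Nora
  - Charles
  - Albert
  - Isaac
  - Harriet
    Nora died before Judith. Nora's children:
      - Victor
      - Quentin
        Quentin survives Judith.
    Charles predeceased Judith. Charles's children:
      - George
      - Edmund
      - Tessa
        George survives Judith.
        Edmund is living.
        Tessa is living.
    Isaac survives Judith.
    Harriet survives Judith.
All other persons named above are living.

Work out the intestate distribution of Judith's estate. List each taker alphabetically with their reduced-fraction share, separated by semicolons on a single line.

Albert 1/5; Edmund 1/15; George 1/15; Harriet 1/5; Isaac 1/5; Quentin 1/10; Tessa 1/15; Victor 1/10

There is no surviving spouse, so the entire estate passes to Judith's descendants per stirpes.
The estate is divided into 5 equal shares of 1/5 among Nora, Charles, Albert, Isaac, Harriet.
Nora predeceased; the 1/5 allotted to Nora's branch passes to Nora's issue by representation.
The 1/5 is divided into 2 equal shares of 1/10 among Victor, Quentin.
Victor is living and takes 1/10.
Quentin is living and takes 1/10.
Charles predeceased; the 1/5 allotted to Charles's branch passes to Charles's issue by representation.
The 1/5 is divided into 3 equal shares of 1/15 among George, Edmund, Tessa.
George is living and takes 1/15.
Edmund is living and takes 1/15.
Tessa is living and takes 1/15.
Albert is living and takes 1/5.
Isaac is living and takes 1/5.
Harriet is living and takes 1/5.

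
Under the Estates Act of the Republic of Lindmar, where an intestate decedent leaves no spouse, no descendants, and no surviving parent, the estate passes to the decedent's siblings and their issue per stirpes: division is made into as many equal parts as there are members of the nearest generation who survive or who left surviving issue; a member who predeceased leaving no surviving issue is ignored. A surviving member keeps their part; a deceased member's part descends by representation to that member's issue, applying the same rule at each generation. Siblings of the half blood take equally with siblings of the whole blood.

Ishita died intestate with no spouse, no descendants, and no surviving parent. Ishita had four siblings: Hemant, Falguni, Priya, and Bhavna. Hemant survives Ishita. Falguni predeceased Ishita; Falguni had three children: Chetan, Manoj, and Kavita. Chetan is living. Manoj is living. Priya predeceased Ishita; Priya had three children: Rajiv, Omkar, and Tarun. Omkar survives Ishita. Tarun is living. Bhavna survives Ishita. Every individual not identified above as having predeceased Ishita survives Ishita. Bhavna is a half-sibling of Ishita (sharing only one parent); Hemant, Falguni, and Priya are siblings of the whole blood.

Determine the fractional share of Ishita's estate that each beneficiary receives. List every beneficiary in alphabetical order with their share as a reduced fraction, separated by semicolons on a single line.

Bhavna 1/4; Chetan 1/12; Hemant 1/4; Kavita 1/12; Manoj 1/12; Omkar 1/12; Rajiv 1/12; Tarun 1/12

No spouse, descendants, or parent survives, so the estate passes to Ishita's siblings per stirpes.
Half-blood and whole-blood siblings take equally under the stated rule.
The estate is divided into 4 equal shares of 1/4 among Hemant, Falguni, Priya, Bhavna.
Hemant is living and takes 1/4.
Falguni predeceased; the 1/4 allotted to Falguni's branch passes to Falguni's issue by representation.
The 1/4 is divided into 3 equal shares of 1/12 among Chetan, Manoj, Kavita.
Chetan is living and takes 1/12.
Manoj is living and takes 1/12.
Kavita is living and takes 1/12.
Priya predeceased; the 1/4 allotted to Priya's branch passes to Priya's issue by representation.
The 1/4 is divided into 3 equal shares of 1/12 among Rajiv, Omkar, Tarun.
Rajiv is living and takes 1/12.
Omkar is living and takes 1/12.
Tarun is living and takes 1/12.
Bhavna is living and takes 1/4.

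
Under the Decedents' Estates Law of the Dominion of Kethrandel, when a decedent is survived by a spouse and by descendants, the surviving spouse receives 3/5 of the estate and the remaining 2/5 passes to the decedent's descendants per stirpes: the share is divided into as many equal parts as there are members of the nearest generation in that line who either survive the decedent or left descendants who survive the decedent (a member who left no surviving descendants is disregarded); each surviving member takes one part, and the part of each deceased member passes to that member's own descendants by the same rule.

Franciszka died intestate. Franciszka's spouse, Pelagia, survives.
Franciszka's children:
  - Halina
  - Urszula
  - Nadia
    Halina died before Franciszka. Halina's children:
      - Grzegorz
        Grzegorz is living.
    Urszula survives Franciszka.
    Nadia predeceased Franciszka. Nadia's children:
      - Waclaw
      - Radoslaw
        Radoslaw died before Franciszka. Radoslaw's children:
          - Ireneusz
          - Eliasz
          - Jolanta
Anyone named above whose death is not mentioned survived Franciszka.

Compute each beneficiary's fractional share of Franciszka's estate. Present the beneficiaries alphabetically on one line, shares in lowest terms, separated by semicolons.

Pelagia, as surviving spouse, takes 3/5.
The remaining 2/5 passes to Franciszka's descendants per stirpes.
The 2/5 is divided into 3 equal shares of 2/15 among Halina, Urszula, Nadia.
Halina predeceased; the 2/15 allotted to Halina's branch passes to Halina's issue by representation.
Grzegorz is the sole taker at this level and receives the full 2/15.
Urszula is living and takes 2/15.
Nadia predeceased; the 2/15 allotted to Nadia's branch passes to Nadia's issue by representation.
The 2/15 is divided into 2 equal shares of 1/15 among Waclaw, Radoslaw.
Waclaw is living and takes 1/15.
Radoslaw predeceased; the 1/15 allotted to Radoslaw's branch passes to Radoslaw's issue by representation.
The 1/15 is divided into 3 equal shares of 1/45 among Ireneusz, Eliasz, Jolanta.
Ireneusz is living and takes 1/45.
Eliasz is living and takes 1/45.
Jolanta is living and takes 1/45.

Eliasz 1/45; Grzegorz 2/15; Ireneusz 1/45; Jolanta 1/45; Pelagia 3/5; Urszula 2/15; Waclaw 1/15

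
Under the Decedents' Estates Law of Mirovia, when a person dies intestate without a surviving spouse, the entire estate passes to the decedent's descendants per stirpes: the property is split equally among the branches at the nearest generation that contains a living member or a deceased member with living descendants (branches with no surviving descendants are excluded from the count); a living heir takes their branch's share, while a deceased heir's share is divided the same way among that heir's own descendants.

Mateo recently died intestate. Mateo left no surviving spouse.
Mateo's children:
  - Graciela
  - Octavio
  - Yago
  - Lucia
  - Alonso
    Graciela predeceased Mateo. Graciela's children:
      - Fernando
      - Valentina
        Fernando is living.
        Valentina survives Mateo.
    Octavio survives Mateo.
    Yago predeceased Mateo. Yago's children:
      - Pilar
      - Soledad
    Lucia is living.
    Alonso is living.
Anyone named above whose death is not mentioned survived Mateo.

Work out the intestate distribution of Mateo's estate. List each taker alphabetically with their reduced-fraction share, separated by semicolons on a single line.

There is no surviving spouse, so the entire estate passes to Mateo's descendants per stirpes.
The estate is divided into 5 equal shares of 1/5 among Graciela, Octavio, Yago, Lucia, Alonso.
Graciela predeceased; the 1/5 allotted to Graciela's branch passes to Graciela's issue by representation.
The 1/5 is divided into 2 equal shares of 1/10 among Fernando, Valentina.
Fernando is living and takes 1/10.
Valentina is living and takes 1/10.
Octavio is living and takes 1/5.
Yago predeceased; the 1/5 allotted to Yago's branch passes to Yago's issue by representation.
The 1/5 is divided into 2 equal shares of 1/10 among Pilar, Soledad.
Pilar is living and takes 1/10.
Soledad is living and takes 1/10.
Lucia is living and takes 1/5.
Alonso is living and takes 1/5.

Alonso 1/5; Fernando 1/10; Lucia 1/5; Octavio 1/5; Pilar 1/10; Soledad 1/10; Valentina 1/10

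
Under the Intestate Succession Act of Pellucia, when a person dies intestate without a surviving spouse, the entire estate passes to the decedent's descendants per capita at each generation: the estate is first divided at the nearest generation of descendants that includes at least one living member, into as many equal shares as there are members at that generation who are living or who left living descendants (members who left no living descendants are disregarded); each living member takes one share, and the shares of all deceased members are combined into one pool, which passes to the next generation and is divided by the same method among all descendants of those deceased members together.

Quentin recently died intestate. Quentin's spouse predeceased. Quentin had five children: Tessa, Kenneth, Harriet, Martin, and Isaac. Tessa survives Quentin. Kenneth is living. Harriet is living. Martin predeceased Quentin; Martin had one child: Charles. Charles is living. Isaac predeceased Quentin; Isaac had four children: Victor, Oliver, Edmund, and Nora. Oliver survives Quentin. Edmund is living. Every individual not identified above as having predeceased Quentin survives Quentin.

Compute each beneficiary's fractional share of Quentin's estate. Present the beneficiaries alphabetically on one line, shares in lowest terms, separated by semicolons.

Charles 2/25; Edmund 2/25; Harriet 1/5; Kenneth 1/5; Nora 2/25; Oliver 2/25; Tessa 1/5; Victor 2/25

There is no surviving spouse, so the entire estate passes to Quentin's descendants per capita at each generation.
At generation 1 (Tessa, Kenneth, Harriet, Martin, Isaac) there are 5 shares of (1)/5 = 1/5 each.
Living: Tessa, Kenneth, and Harriet — each takes 1/5.
Deceased: Martin and Isaac. Their combined 2/5 is pooled and carried to generation 2.
At generation 2 (Charles, Victor, Oliver, Edmund, Nora) there are 5 shares of (2/5)/5 = 2/25 each.
Living: Charles, Victor, Oliver, Edmund, and Nora — each takes 2/25.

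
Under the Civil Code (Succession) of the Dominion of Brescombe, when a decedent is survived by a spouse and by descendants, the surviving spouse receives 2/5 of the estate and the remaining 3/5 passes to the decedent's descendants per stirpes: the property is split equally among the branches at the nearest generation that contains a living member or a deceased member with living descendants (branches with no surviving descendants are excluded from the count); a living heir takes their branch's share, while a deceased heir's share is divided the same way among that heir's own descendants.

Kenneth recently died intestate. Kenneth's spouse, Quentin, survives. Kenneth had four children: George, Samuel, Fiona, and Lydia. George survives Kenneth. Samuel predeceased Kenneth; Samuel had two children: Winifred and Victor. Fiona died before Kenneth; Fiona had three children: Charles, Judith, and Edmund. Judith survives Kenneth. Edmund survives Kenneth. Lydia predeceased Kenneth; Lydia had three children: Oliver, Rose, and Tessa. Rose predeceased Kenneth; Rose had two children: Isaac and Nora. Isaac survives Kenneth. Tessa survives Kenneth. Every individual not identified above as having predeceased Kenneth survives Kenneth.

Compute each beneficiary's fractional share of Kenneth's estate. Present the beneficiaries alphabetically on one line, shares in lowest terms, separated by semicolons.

Charles 1/20; Edmund 1/20; George 3/20; Isaac 1/40; Judith 1/20; Nora 1/40; Oliver 1/20; Quentin 2/5; Tessa 1/20; Victor 3/40; Winifred 3/40

Quentin, as surviving spouse, takes 2/5.
The remaining 3/5 passes to Kenneth's descendants per stirpes.
The 3/5 is divided into 4 equal shares of 3/20 among George, Samuel, Fiona, Lydia.
George is living and takes 3/20.
Samuel predeceased; the 3/20 allotted to Samuel's branch passes to Samuel's issue by representation.
The 3/20 is divided into 2 equal shares of 3/40 among Winifred, Victor.
Winifred is living and takes 3/40.
Victor is living and takes 3/40.
Fiona predeceased; the 3/20 allotted to Fiona's branch passes to Fiona's issue by representation.
The 3/20 is divided into 3 equal shares of 1/20 among Charles, Judith, Edmund.
Charles is living and takes 1/20.
Judith is living and takes 1/20.
Edmund is living and takes 1/20.
Lydia predeceased; the 3/20 allotted to Lydia's branch passes to Lydia's issue by representation.
The 3/20 is divided into 3 equal shares of 1/20 among Oliver, Rose, Tessa.
Oliver is living and takes 1/20.
Rose predeceased; the 1/20 allotted to Rose's branch passes to Rose's issue by representation.
The 1/20 is divided into 2 equal shares of 1/40 among Isaac, Nora.
Isaac is living and takes 1/40.
Nora is living and takes 1/40.
Tessa is living and takes 1/20.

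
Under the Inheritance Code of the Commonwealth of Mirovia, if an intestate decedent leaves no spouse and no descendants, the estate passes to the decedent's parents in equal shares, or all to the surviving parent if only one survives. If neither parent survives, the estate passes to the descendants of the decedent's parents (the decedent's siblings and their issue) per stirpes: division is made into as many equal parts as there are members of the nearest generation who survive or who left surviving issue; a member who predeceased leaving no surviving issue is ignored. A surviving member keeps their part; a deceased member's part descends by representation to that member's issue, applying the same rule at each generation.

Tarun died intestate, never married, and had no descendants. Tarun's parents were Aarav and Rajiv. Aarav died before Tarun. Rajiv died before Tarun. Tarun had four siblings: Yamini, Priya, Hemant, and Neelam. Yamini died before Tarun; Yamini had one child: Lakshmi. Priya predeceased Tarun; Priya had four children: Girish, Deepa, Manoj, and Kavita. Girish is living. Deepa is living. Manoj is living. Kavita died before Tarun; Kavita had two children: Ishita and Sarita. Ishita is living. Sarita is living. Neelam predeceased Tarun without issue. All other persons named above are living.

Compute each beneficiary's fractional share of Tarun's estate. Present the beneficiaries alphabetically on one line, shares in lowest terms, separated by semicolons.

Deepa 1/12; Girish 1/12; Hemant 1/3; Ishita 1/24; Lakshmi 1/3; Manoj 1/12; Sarita 1/24

Neither parent survives and there are no descendants, so the estate passes to Tarun's siblings and their issue per stirpes.
Neelam left no surviving issue, so that branch lapses and is disregarded.
The estate is divided into 3 equal shares of 1/3 among Yamini, Priya, Hemant.
Yamini predeceased; the 1/3 allotted to Yamini's branch passes to Yamini's issue by representation.
Lakshmi is the sole taker at this level and receives the full 1/3.
Priya predeceased; the 1/3 allotted to Priya's branch passes to Priya's issue by representation.
The 1/3 is divided into 4 equal shares of 1/12 among Girish, Deepa, Manoj, Kavita.
Girish is living and takes 1/12.
Deepa is living and takes 1/12.
Manoj is living and takes 1/12.
Kavita predeceased; the 1/12 allotted to Kavita's branch passes to Kavita's issue by representation.
The 1/12 is divided into 2 equal shares of 1/24 among Ishita, Sarita.
Ishita is living and takes 1/24.
Sarita is living and takes 1/24.
Hemant is living and takes 1/3.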